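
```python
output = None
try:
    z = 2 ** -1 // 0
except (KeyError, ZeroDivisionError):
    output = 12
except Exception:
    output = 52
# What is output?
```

Step-by-step execution trace:
1. `z = 2 ** -1 // 0` raises ZeroDivisionError.
2. `except (KeyError, ZeroDivisionError)` matches (ZeroDivisionError is in the tuple) → output = 12.
3. `except Exception` is not reached.
Result: 12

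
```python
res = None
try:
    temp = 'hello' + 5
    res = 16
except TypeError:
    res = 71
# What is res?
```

Step-by-step execution trace:
1. `temp = 'hello' + 5` raises TypeError.
2. `res = 16` is not reached.
3. `except TypeError` matches → res = 71.
Result: 71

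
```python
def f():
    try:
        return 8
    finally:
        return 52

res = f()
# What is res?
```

Step-by-step execution trace:
1. `f()` enters try: `return 8` sets pending return value 8.
2. Before returning, `finally: return 52` runs and overrides the pending return.
3. f() returns 52 → res = 52.
Result: 52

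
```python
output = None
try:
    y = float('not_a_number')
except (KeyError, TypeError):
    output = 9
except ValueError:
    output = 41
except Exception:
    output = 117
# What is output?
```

Step-by-step execution trace:
1. `y = float('not_a_number')` raises ValueError.
2. `except (KeyError, TypeError)` does not match ValueError; skipped.
3. `except ValueError` matches (exact type match) → output = 41.
4. `except Exception` is not reached.
Result: 41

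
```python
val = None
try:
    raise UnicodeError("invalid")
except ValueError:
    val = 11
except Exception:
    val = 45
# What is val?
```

Step-by-step execution trace:
1. `raise UnicodeError(...)` raises UnicodeError.
2. `except ValueError` matches (UnicodeError is a subclass of ValueError) → val = 11.
3. `except Exception` is not reached.
Result: 11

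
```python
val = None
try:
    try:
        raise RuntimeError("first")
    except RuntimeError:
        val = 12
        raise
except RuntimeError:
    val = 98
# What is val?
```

Step-by-step execution trace:
1. Inner try: `raise RuntimeError("first")` raises RuntimeError.
2. Inner `except RuntimeError` matches → val = 12.
3. bare `raise` re-raises the same RuntimeError.
4. Outer `except RuntimeError` matches → val = 98.
Result: 98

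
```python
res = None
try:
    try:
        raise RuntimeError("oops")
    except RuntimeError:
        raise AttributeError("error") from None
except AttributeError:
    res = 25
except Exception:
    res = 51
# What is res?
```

Step-by-step execution trace:
1. Inner try raises RuntimeError; inner `except RuntimeError` catches it.
2. `raise AttributeError(...) from None` raises AttributeError (from None suppresses __context__, but the active exception is still AttributeError).
3. Outer `except AttributeError` matches → res = 25.
4. `except Exception` is not reached.
Result: 25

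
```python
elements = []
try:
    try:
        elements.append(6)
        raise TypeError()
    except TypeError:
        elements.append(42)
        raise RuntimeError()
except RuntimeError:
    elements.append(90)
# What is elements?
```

Step-by-step execution trace:
1. Inner try: `elements.append(6)` → elements = [6].
2. `raise TypeError()` raises TypeError.
3. Inner `except TypeError` matches → `elements.append(42)` → elements = [6, 42].
4. `raise RuntimeError()` raises RuntimeError; propagates to outer try.
5. Outer `except RuntimeError` matches → `elements.append(90)` → elements = [6, 42, 90].
Result: [6, 42, 90]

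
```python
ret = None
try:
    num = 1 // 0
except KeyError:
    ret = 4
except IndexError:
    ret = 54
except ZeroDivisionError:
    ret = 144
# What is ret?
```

Step-by-step execution trace:
1. `num = 1 // 0` raises ZeroDivisionError.
2. `except KeyError` does not match ZeroDivisionError; skipped.
3. `except IndexError` does not match ZeroDivisionError; skipped.
4. `except ZeroDivisionError` matches → ret = 144.
Result: 144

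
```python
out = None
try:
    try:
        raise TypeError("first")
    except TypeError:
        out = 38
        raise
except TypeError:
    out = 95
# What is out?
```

Step-by-step execution trace:
1. Inner try: `raise TypeError("first")` raises TypeError.
2. Inner `except TypeError` matches → out = 38.
3. bare `raise` re-raises the same TypeError.
4. Outer `except TypeError` matches → out = 95.
Result: 95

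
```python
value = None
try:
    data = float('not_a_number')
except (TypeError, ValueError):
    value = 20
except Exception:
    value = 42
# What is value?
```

Step-by-step execution trace:
1. `data = float('not_a_number')` raises ValueError.
2. `except (TypeError, ValueError)` matches (ValueError is in the tuple) → value = 20.
3. `except Exception` is not reached.
Result: 20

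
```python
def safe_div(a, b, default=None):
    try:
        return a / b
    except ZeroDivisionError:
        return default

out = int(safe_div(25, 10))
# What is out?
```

Step-by-step execution trace:
1. `safe_div(25, 10)` enters try: `return 25 / 10` → returns 2.5. No exception raised.
2. `except ZeroDivisionError` is skipped.
3. `int(2.5)` → 2 → out = 2.
Result: 2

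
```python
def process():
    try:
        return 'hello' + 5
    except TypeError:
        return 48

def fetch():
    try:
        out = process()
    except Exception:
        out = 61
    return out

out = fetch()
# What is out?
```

Step-by-step execution trace:
1. `fetch()` calls `process()`.
2. In process: `'hello' + 5` raises TypeError; `except TypeError` catches it → returns 48.
3. In fetch: `out = process()` → out = 48. No exception reaches fetch.
4. `except Exception` is skipped; fetch returns 48.
5. out = 48.
Result: 48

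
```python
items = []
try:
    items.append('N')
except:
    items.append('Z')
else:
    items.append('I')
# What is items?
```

Step-by-step execution trace:
1. try: `items.append('N')` → items = ['N']. No exception raised.
2. `except` is skipped.
3. `else` runs (try completed without exception): `items.append('I')` → items = ['N', 'I'].
Result: ['N', 'I']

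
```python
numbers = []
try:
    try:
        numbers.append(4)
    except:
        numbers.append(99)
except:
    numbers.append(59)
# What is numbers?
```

Step-by-step execution trace:
1. Inner try: `numbers.append(4)` → numbers = [4]. No exception raised.
2. Inner `except` is skipped.
3. Inner try completes normally; outer `except` is skipped.
Result: [4]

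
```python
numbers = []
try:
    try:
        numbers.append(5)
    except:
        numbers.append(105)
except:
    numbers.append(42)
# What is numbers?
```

Step-by-step execution trace:
1. Inner try: `numbers.append(5)` → numbers = [5]. No exception raised.
2. Inner `except` is skipped.
3. Inner try completes normally; outer `except` is skipped.
Result: [5]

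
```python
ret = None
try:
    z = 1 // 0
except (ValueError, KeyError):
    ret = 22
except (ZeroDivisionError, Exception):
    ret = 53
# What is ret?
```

Step-by-step execution trace:
1. `z = 1 // 0` raises ZeroDivisionError.
2. `except (ValueError, KeyError)` does not match ZeroDivisionError; skipped.
3. `except (ZeroDivisionError, Exception)` matches (ZeroDivisionError is in the tuple) → ret = 53.
Result: 53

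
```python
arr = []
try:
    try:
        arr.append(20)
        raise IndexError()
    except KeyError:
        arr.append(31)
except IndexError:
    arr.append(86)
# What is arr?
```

Step-by-step execution trace:
1. Inner try: `arr.append(20)` → arr = [20].
2. `raise IndexError()` raises IndexError.
3. Inner `except KeyError` does not match IndexError; exception propagates to outer try.
4. Outer `except IndexError` matches → `arr.append(86)` → arr = [20, 86].
Result: [20, 86]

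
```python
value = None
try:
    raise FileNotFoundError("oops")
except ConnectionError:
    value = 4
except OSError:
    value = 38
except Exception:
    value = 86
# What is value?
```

Step-by-step execution trace:
1. `raise FileNotFoundError(...)` raises FileNotFoundError.
2. `except ConnectionError` does not match (FileNotFoundError is not a subclass of ConnectionError); skipped.
3. `except OSError` matches (FileNotFoundError is a subclass of OSError) → value = 38.
4. `except Exception` is not reached.
Result: 38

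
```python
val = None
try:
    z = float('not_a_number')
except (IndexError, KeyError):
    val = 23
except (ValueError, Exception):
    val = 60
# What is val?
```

Step-by-step execution trace:
1. `z = float('not_a_number')` raises ValueError.
2. `except (IndexError, KeyError)` does not match ValueError; skipped.
3. `except (ValueError, Exception)` matches (ValueError is in the tuple) → val = 60.
Result: 60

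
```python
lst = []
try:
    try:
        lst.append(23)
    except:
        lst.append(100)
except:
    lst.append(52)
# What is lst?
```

Step-by-step execution trace:
1. Inner try: `lst.append(23)` → lst = [23]. No exception raised.
2. Inner `except` is skipped.
3. Inner try completes normally; outer `except` is skipped.
Result: [23]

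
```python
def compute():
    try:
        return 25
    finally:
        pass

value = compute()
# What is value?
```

Step-by-step execution trace:
1. `compute()` enters try: `return 25` sets pending return value 25.
2. Before returning, `finally: pass` runs (no effect).
3. compute() returns 25 → value = 25.
Result: 25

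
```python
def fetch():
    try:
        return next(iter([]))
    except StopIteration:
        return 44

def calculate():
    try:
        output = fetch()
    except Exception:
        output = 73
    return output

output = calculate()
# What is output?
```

Step-by-step execution trace:
1. `calculate()` calls `fetch()`.
2. In fetch: `next(iter([]))` raises StopIteration; `except StopIteration` catches it → returns 44.
3. In calculate: `output = fetch()` → output = 44. No exception reaches calculate.
4. `except Exception` is skipped; calculate returns 44.
5. output = 44.
Result: 44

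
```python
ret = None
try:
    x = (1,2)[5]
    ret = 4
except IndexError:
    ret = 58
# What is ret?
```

Step-by-step execution trace:
1. `x = (1,2)[5]` raises IndexError.
2. `ret = 4` is not reached.
3. `except IndexError` matches → ret = 58.
Result: 58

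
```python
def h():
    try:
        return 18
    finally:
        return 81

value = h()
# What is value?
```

Step-by-step execution trace:
1. `h()` enters try: `return 18` sets pending return value 18.
2. Before returning, `finally: return 81` runs and overrides the pending return.
3. h() returns 81 → value = 81.
Result: 81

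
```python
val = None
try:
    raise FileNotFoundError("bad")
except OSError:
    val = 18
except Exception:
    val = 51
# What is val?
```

Step-by-step execution trace:
1. `raise FileNotFoundError(...)` raises FileNotFoundError.
2. `except OSError` matches (FileNotFoundError is a subclass of OSError) → val = 18.
3. `except Exception` is not reached.
Result: 18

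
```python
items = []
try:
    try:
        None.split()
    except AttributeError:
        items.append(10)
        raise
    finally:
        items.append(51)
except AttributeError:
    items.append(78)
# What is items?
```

Step-by-step execution trace:
1. Inner try: `None.split()` raises AttributeError.
2. Inner `except AttributeError` matches → `items.append(10)` → items = [10].
3. bare `raise` re-raises AttributeError.
4. Inner `finally` runs during unwinding: `items.append(51)` → items = [10, 51].
5. Outer `except AttributeError` matches → `items.append(78)` → items = [10, 51, 78].
Result: [10, 51, 78]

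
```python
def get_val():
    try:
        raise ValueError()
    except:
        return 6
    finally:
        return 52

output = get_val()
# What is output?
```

Step-by-step execution trace:
1. `get_val()` enters try: `raise ValueError()` raises ValueError.
2. bare `except` matches → `return 6` sets pending return value 6.
3. Before returning, `finally: return 52` runs and overrides the pending return.
4. get_val() returns 52 → output = 52.
Result: 52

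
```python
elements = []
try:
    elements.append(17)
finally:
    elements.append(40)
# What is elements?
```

Step-by-step execution trace:
1. try: `elements.append(17)` → elements = [17].
2. The try body completes without raising.
3. finally always runs: `elements.append(40)` → elements = [17, 40].
Result: [17, 40]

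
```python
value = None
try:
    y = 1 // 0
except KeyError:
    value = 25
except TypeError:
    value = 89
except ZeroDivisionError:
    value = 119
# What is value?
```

Step-by-step execution trace:
1. `y = 1 // 0` raises ZeroDivisionError.
2. `except KeyError` does not match ZeroDivisionError; skipped.
3. `except TypeError` does not match ZeroDivisionError; skipped.
4. `except ZeroDivisionError` matches → value = 119.
Result: 119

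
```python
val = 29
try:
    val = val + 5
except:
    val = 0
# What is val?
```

Step-by-step execution trace:
1. val starts at 29.
2. try: `val = val + 5` → val = 34. No exception raised.
3. `except` is skipped.
Result: 34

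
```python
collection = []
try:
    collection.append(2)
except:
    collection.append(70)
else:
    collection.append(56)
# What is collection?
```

Step-by-step execution trace:
1. try: `collection.append(2)` → collection = [2]. No exception raised.
2. `except` is skipped.
3. `else` runs (try completed without exception): `collection.append(56)` → collection = [2, 56].
Result: [2, 56]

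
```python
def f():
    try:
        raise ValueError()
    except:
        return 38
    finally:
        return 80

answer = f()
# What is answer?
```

Step-by-step execution trace:
1. `f()` enters try: `raise ValueError()` raises ValueError.
2. bare `except` matches → `return 38` sets pending return value 38.
3. Before returning, `finally: return 80` runs and overrides the pending return.
4. f() returns 80 → answer = 80.
Result: 80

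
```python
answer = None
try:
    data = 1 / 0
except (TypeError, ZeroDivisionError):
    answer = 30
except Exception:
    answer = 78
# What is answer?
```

Step-by-step execution trace:
1. `data = 1 / 0` raises ZeroDivisionError.
2. `except (TypeError, ZeroDivisionError)` matches (ZeroDivisionError is in the tuple) → answer = 30.
3. `except Exception` is not reached.
Result: 30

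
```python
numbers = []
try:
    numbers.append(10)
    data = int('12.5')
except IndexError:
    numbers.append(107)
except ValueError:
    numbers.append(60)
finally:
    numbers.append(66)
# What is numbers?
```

Step-by-step execution trace:
1. try: `numbers.append(10)` → numbers = [10].
2. `data = int('12.5')` raises ValueError.
3. `except IndexError` does not match ValueError; skipped.
4. `except ValueError` matches → `numbers.append(60)` → numbers = [10, 60].
5. finally always runs: `numbers.append(66)` → numbers = [10, 60, 66].
Result: [10, 60, 66]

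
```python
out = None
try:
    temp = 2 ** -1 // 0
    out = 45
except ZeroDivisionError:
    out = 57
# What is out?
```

Step-by-step execution trace:
1. `temp = 2 ** -1 // 0` raises ZeroDivisionError.
2. `out = 45` is not reached.
3. `except ZeroDivisionError` matches → out = 57.
Result: 57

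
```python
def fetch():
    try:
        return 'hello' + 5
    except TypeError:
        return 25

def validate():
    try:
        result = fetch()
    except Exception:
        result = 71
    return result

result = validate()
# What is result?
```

Step-by-step execution trace:
1. `validate()` calls `fetch()`.
2. In fetch: `'hello' + 5` raises TypeError; `except TypeError` catches it → returns 25.
3. In validate: `result = fetch()` → result = 25. No exception reaches validate.
4. `except Exception` is skipped; validate returns 25.
5. result = 25.
Result: 25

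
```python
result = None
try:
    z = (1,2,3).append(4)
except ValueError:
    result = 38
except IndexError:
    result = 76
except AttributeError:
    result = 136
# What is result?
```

Step-by-step execution trace:
1. `z = (1,2,3).append(4)` raises AttributeError.
2. `except ValueError` does not match AttributeError; skipped.
3. `except IndexError` does not match AttributeError; skipped.
4. `except AttributeError` matches → result = 136.
Result: 136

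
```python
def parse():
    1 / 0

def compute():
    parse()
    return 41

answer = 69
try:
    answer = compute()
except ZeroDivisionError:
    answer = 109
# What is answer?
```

Step-by-step execution trace:
1. answer starts at 69.
2. try: `compute()` calls `parse()`.
3. `parse()` evaluates `1 / 0`, which raises ZeroDivisionError; it propagates through compute (uncaught).
4. `return 41` in compute is not reached; the assignment to answer does not complete.
5. `except ZeroDivisionError` matches → answer = 109.
Result: 109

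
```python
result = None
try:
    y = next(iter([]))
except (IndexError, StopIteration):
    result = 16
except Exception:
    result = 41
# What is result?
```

Step-by-step execution trace:
1. `y = next(iter([]))` raises StopIteration.
2. `except (IndexError, StopIteration)` matches (StopIteration is in the tuple) → result = 16.
3. `except Exception` is not reached.
Result: 16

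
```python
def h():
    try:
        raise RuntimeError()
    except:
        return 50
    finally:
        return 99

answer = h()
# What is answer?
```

Step-by-step execution trace:
1. `h()` enters try: `raise RuntimeError()` raises RuntimeError.
2. bare `except` matches → `return 50` sets pending return value 50.
3. Before returning, `finally: return 99` runs and overrides the pending return.
4. h() returns 99 → answer = 99.
Result: 99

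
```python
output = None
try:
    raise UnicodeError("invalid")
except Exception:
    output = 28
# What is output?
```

Step-by-step execution trace:
1. `raise UnicodeError(...)` raises UnicodeError.
2. `except Exception` matches (UnicodeError is a subclass of Exception) → output = 28.
Result: 28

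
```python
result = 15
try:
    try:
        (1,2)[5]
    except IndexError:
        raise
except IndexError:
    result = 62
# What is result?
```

Step-by-step execution trace:
1. Inner try: `(1,2)[5]` raises IndexError.
2. Inner `except IndexError` matches; bare `raise` re-raises the same IndexError.
3. Outer `except IndexError` matches → result = 62.
Result: 62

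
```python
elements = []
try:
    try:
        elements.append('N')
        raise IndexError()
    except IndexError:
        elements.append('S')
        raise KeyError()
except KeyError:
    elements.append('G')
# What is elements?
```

Step-by-step execution trace:
1. Inner try: `elements.append('N')` → elements = ['N'].
2. `raise IndexError()` raises IndexError.
3. Inner `except IndexError` matches → `elements.append('S')` → elements = ['N', 'S'].
4. `raise KeyError()` raises KeyError; propagates to outer try.
5. Outer `except KeyError` matches → `elements.append('G')` → elements = ['N', 'S', 'G'].
Result: ['N', 'S', 'G']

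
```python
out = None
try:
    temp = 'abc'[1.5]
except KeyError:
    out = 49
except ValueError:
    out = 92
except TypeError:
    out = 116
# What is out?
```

Step-by-step execution trace:
1. `temp = 'abc'[1.5]` raises TypeError.
2. `except KeyError` does not match TypeError; skipped.
3. `except ValueError` does not match TypeError; skipped.
4. `except TypeError` matches → out = 116.
Result: 116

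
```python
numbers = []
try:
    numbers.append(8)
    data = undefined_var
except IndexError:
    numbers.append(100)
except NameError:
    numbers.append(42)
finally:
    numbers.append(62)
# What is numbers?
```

Step-by-step execution trace:
1. try: `numbers.append(8)` → numbers = [8].
2. `data = undefined_var` raises NameError.
3. `except IndexError` does not match NameError; skipped.
4. `except NameError` matches → `numbers.append(42)` → numbers = [8, 42].
5. finally always runs: `numbers.append(62)` → numbers = [8, 42, 62].
Result: [8, 42, 62]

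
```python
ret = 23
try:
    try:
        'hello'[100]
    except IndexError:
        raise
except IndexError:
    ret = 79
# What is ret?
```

Step-by-step execution trace:
1. Inner try: `'hello'[100]` raises IndexError.
2. Inner `except IndexError` matches; bare `raise` re-raises the same IndexError.
3. Outer `except IndexError` matches → ret = 79.
Result: 79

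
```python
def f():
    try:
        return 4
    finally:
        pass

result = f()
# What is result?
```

Step-by-step execution trace:
1. `f()` enters try: `return 4` sets pending return value 4.
2. Before returning, `finally: pass` runs (no effect).
3. f() returns 4 → result = 4.
Result: 4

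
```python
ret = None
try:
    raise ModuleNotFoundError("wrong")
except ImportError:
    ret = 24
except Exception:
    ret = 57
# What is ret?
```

Step-by-step execution trace:
1. `raise ModuleNotFoundError(...)` raises ModuleNotFoundError.
2. `except ImportError` matches (ModuleNotFoundError is a subclass of ImportError) → ret = 24.
3. `except Exception` is not reached.
Result: 24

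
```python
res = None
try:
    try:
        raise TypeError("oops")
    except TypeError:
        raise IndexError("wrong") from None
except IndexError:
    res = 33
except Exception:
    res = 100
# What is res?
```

Step-by-step execution trace:
1. Inner try raises TypeError; inner `except TypeError` catches it.
2. `raise IndexError(...) from None` raises IndexError (from None suppresses __context__, but the active exception is still IndexError).
3. Outer `except IndexError` matches → res = 33.
4. `except Exception` is not reached.
Result: 33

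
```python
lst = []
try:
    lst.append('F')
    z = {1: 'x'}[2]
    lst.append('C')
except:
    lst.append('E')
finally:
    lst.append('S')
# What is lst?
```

Step-by-step execution trace:
1. try: `lst.append('F')` → lst = ['F'].
2. `z = {1: 'x'}[2]` raises KeyError; `lst.append('C')` is not reached.
3. bare `except` matches → `lst.append('E')` → lst = ['F', 'E'].
4. finally always runs: `lst.append('S')` → lst = ['F', 'E', 'S'].
Result: ['F', 'E', 'S']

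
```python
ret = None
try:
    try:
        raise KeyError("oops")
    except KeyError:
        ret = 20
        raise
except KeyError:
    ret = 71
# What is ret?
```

Step-by-step execution trace:
1. Inner try: `raise KeyError("oops")` raises KeyError.
2. Inner `except KeyError` matches → ret = 20.
3. bare `raise` re-raises the same KeyError.
4. Outer `except KeyError` matches → ret = 71.
Result: 71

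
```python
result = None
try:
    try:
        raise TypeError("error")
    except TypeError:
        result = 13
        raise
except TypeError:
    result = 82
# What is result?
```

Step-by-step execution trace:
1. Inner try: `raise TypeError("error")` raises TypeError.
2. Inner `except TypeError` matches → result = 13.
3. bare `raise` re-raises the same TypeError.
4. Outer `except TypeError` matches → result = 82.
Result: 82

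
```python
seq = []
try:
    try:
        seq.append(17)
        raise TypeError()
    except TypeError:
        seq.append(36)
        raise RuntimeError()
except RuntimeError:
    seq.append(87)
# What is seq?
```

Step-by-step execution trace:
1. Inner try: `seq.append(17)` → seq = [17].
2. `raise TypeError()` raises TypeError.
3. Inner `except TypeError` matches → `seq.append(36)` → seq = [17, 36].
4. `raise RuntimeError()` raises RuntimeError; propagates to outer try.
5. Outer `except RuntimeError` matches → `seq.append(87)` → seq = [17, 36, 87].
Result: [17, 36, 87]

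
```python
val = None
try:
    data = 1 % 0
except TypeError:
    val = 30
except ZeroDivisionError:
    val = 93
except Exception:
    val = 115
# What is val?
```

Step-by-step execution trace:
1. `data = 1 % 0` raises ZeroDivisionError.
2. `except TypeError` does not match ZeroDivisionError; skipped.
3. `except ZeroDivisionError` matches → val = 93.
4. Remaining except clauses are skipped.
Result: 93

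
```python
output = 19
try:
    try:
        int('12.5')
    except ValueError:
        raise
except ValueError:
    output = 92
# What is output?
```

Step-by-step execution trace:
1. Inner try: `int('12.5')` raises ValueError.
2. Inner `except ValueError` matches; bare `raise` re-raises the same ValueError.
3. Outer `except ValueError` matches → output = 92.
Result: 92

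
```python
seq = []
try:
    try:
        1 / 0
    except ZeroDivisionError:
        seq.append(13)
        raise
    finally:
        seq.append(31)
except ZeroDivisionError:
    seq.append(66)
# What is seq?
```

Step-by-step execution trace:
1. Inner try: `1 / 0` raises ZeroDivisionError.
2. Inner `except ZeroDivisionError` matches → `seq.append(13)` → seq = [13].
3. bare `raise` re-raises ZeroDivisionError.
4. Inner `finally` runs during unwinding: `seq.append(31)` → seq = [13, 31].
5. Outer `except ZeroDivisionError` matches → `seq.append(66)` → seq = [13, 31, 66].
Result: [13, 31, 66]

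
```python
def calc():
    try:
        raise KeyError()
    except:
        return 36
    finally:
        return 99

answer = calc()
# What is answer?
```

Step-by-step execution trace:
1. `calc()` enters try: `raise KeyError()` raises KeyError.
2. bare `except` matches → `return 36` sets pending return value 36.
3. Before returning, `finally: return 99` runs and overrides the pending return.
4. calc() returns 99 → answer = 99.
Result: 99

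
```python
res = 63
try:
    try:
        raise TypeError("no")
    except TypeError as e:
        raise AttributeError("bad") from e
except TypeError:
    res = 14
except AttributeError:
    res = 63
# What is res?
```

Step-by-step execution trace:
1. Inner try raises TypeError; inner `except TypeError as e` catches it.
2. `raise AttributeError(...) from e` raises AttributeError (TypeError is attached as __cause__, but only AttributeError is active).
3. Outer `except TypeError` does not match AttributeError; skipped.
4. Outer `except AttributeError` matches → res = 63.
Result: 63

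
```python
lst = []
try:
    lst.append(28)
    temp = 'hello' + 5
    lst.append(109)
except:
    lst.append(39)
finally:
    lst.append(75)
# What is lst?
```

Step-by-step execution trace:
1. try: `lst.append(28)` → lst = [28].
2. `temp = 'hello' + 5` raises TypeError; `lst.append(109)` is not reached.
3. bare `except` matches → `lst.append(39)` → lst = [28, 39].
4. finally always runs: `lst.append(75)` → lst = [28, 39, 75].
Result: [28, 39, 75]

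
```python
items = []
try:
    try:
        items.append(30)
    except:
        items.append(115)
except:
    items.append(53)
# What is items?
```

Step-by-step execution trace:
1. Inner try: `items.append(30)` → items = [30]. No exception raised.
2. Inner `except` is skipped.
3. Inner try completes normally; outer `except` is skipped.
Result: [30]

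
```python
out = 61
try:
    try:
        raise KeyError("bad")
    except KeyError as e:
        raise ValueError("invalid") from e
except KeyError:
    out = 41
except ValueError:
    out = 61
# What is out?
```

Step-by-step execution trace:
1. Inner try raises KeyError; inner `except KeyError as e` catches it.
2. `raise ValueError(...) from e` raises ValueError (KeyError is attached as __cause__, but only ValueError is active).
3. Outer `except KeyError` does not match ValueError; skipped.
4. Outer `except ValueError` matches → out = 61.
Result: 61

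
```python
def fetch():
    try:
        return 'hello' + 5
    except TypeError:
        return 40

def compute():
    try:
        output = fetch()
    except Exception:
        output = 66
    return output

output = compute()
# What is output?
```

Step-by-step execution trace:
1. `compute()` calls `fetch()`.
2. In fetch: `'hello' + 5` raises TypeError; `except TypeError` catches it → returns 40.
3. In compute: `output = fetch()` → output = 40. No exception reaches compute.
4. `except Exception` is skipped; compute returns 40.
5. output = 40.
Result: 40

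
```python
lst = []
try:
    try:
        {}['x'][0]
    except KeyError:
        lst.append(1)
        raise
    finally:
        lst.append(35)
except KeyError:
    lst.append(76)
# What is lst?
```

Step-by-step execution trace:
1. Inner try: `{}['x'][0]` raises KeyError.
2. Inner `except KeyError` matches → `lst.append(1)` → lst = [1].
3. bare `raise` re-raises KeyError.
4. Inner `finally` runs during unwinding: `lst.append(35)` → lst = [1, 35].
5. Outer `except KeyError` matches → `lst.append(76)` → lst = [1, 35, 76].
Result: [1, 35, 76]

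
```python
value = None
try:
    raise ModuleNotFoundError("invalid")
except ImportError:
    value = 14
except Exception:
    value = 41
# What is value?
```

Step-by-step execution trace:
1. `raise ModuleNotFoundError(...)` raises ModuleNotFoundError.
2. `except ImportError` matches (ModuleNotFoundError is a subclass of ImportError) → value = 14.
3. `except Exception` is not reached.
Result: 14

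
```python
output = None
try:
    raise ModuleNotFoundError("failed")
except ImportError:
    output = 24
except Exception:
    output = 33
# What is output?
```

Step-by-step execution trace:
1. `raise ModuleNotFoundError(...)` raises ModuleNotFoundError.
2. `except ImportError` matches (ModuleNotFoundError is a subclass of ImportError) → output = 24.
3. `except Exception` is not reached.
Result: 24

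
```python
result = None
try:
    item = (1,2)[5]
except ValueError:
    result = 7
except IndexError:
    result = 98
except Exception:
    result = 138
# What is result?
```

Step-by-step execution trace:
1. `item = (1,2)[5]` raises IndexError.
2. `except ValueError` does not match IndexError; skipped.
3. `except IndexError` matches → result = 98.
4. Remaining except clauses are skipped.
Result: 98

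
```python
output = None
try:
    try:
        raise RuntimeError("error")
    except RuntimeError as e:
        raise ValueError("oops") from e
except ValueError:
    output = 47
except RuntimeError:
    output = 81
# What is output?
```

Step-by-step execution trace:
1. Inner try raises RuntimeError; inner `except RuntimeError as e` catches it.
2. `raise ValueError(...) from e` raises ValueError (RuntimeError is attached as __cause__, but only ValueError is active).
3. Outer `except ValueError` matches → output = 47.
4. `except RuntimeError` is not reached.
Result: 47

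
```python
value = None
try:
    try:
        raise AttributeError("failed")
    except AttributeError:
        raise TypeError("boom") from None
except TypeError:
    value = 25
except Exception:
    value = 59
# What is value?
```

Step-by-step execution trace:
1. Inner try raises AttributeError; inner `except AttributeError` catches it.
2. `raise TypeError(...) from None` raises TypeError (from None suppresses __context__, but the active exception is still TypeError).
3. Outer `except TypeError` matches → value = 25.
4. `except Exception` is not reached.
Result: 25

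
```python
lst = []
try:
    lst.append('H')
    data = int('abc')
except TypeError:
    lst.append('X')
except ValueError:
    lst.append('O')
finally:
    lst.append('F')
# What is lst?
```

Step-by-step execution trace:
1. try: `lst.append('H')` → lst = ['H'].
2. `data = int('abc')` raises ValueError.
3. `except TypeError` does not match ValueError; skipped.
4. `except ValueError` matches → `lst.append('O')` → lst = ['H', 'O'].
5. finally always runs: `lst.append('F')` → lst = ['H', 'O', 'F'].
Result: ['H', 'O', 'F']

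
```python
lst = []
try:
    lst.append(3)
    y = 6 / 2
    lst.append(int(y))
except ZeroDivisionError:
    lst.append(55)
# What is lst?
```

Step-by-step execution trace:
1. try: `lst.append(3)` → lst = [3].
2. `y = 6 / 2` → y = 3.0. No exception raised.
3. `lst.append(int(y))` → lst = [3, 3].
4. `except ZeroDivisionError` is skipped (no exception was raised).
Result: [3, 3]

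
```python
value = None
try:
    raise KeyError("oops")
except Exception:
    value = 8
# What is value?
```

Step-by-step execution trace:
1. `raise KeyError(...)` raises KeyError.
2. `except Exception` matches (KeyError is a subclass of Exception) → value = 8.
Result: 8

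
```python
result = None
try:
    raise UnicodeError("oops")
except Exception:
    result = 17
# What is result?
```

Step-by-step execution trace:
1. `raise UnicodeError(...)` raises UnicodeError.
2. `except Exception` matches (UnicodeError is a subclass of Exception) → result = 17.
Result: 17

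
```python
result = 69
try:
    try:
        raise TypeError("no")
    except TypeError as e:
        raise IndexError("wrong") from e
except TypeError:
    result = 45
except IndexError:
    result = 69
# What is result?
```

Step-by-step execution trace:
1. Inner try raises TypeError; inner `except TypeError as e` catches it.
2. `raise IndexError(...) from e` raises IndexError (TypeError is attached as __cause__, but only IndexError is active).
3. Outer `except TypeError` does not match IndexError; skipped.
4. Outer `except IndexError` matches → result = 69.
Result: 69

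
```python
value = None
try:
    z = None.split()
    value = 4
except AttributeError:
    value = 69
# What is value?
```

Step-by-step execution trace:
1. `z = None.split()` raises AttributeError.
2. `value = 4` is not reached.
3. `except AttributeError` matches → value = 69.
Result: 69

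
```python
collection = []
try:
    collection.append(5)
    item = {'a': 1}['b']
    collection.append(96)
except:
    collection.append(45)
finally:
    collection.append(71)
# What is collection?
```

Step-by-step execution trace:
1. try: `collection.append(5)` → collection = [5].
2. `item = {'a': 1}['b']` raises KeyError; `collection.append(96)` is not reached.
3. bare `except` matches → `collection.append(45)` → collection = [5, 45].
4. finally always runs: `collection.append(71)` → collection = [5, 45, 71].
Result: [5, 45, 71]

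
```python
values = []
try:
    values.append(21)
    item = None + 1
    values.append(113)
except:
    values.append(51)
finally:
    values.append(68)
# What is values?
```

Step-by-step execution trace:
1. try: `values.append(21)` → values = [21].
2. `item = None + 1` raises TypeError; `values.append(113)` is not reached.
3. bare `except` matches → `values.append(51)` → values = [21, 51].
4. finally always runs: `values.append(68)` → values = [21, 51, 68].
Result: [21, 51, 68]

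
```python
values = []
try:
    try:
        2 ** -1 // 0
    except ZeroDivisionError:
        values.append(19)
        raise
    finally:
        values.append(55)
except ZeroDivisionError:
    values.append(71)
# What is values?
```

Step-by-step execution trace:
1. Inner try: `2 ** -1 // 0` raises ZeroDivisionError.
2. Inner `except ZeroDivisionError` matches → `values.append(19)` → values = [19].
3. bare `raise` re-raises ZeroDivisionError.
4. Inner `finally` runs during unwinding: `values.append(55)` → values = [19, 55].
5. Outer `except ZeroDivisionError` matches → `values.append(71)` → values = [19, 55, 71].
Result: [19, 55, 71]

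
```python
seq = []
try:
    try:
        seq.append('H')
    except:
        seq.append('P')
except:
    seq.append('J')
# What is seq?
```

Step-by-step execution trace:
1. Inner try: `seq.append('H')` → seq = ['H']. No exception raised.
2. Inner `except` is skipped.
3. Inner try completes normally; outer `except` is skipped.
Result: ['H']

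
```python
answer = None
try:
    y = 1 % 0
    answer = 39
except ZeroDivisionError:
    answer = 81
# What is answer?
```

Step-by-step execution trace:
1. `y = 1 % 0` raises ZeroDivisionError.
2. `answer = 39` is not reached.
3. `except ZeroDivisionError` matches → answer = 81.
Result: 81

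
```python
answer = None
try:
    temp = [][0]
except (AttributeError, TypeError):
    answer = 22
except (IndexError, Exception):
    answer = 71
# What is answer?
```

Step-by-step execution trace:
1. `temp = [][0]` raises IndexError.
2. `except (AttributeError, TypeError)` does not match IndexError; skipped.
3. `except (IndexError, Exception)` matches (IndexError is in the tuple) → answer = 71.
Result: 71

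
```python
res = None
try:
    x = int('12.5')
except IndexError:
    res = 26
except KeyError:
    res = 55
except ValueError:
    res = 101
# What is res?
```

Step-by-step execution trace:
1. `x = int('12.5')` raises ValueError.
2. `except IndexError` does not match ValueError; skipped.
3. `except KeyError` does not match ValueError; skipped.
4. `except ValueError` matches → res = 101.
Result: 101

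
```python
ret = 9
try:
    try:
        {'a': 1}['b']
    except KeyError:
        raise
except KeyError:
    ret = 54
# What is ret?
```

Step-by-step execution trace:
1. Inner try: `{'a': 1}['b']` raises KeyError.
2. Inner `except KeyError` matches; bare `raise` re-raises the same KeyError.
3. Outer `except KeyError` matches → ret = 54.
Result: 54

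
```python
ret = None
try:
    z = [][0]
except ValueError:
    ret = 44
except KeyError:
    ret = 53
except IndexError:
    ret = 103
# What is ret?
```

Step-by-step execution trace:
1. `z = [][0]` raises IndexError.
2. `except ValueError` does not match IndexError; skipped.
3. `except KeyError` does not match IndexError; skipped.
4. `except IndexError` matches → ret = 103.
Result: 103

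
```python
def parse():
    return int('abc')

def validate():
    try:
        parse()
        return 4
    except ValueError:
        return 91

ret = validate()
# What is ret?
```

Step-by-step execution trace:
1. `validate()` calls `parse()`.
2. `parse()` evaluates `int('abc')`, which raises ValueError; it propagates to the caller.
3. `return 4` is not reached.
4. `except ValueError` in validate matches → returns 91.
5. ret = 91.
Result: 91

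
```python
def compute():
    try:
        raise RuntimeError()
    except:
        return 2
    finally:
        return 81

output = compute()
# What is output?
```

Step-by-step execution trace:
1. `compute()` enters try: `raise RuntimeError()` raises RuntimeError.
2. bare `except` matches → `return 2` sets pending return value 2.
3. Before returning, `finally: return 81` runs and overrides the pending return.
4. compute() returns 81 → output = 81.
Result: 81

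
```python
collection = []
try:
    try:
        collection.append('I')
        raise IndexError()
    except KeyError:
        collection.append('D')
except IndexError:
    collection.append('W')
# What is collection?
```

Step-by-step execution trace:
1. Inner try: `collection.append('I')` → collection = ['I'].
2. `raise IndexError()` raises IndexError.
3. Inner `except KeyError` does not match IndexError; exception propagates to outer try.
4. Outer `except IndexError` matches → `collection.append('W')` → collection = ['I', 'W'].
Result: ['I', 'W']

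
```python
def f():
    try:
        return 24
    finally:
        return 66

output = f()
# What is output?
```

Step-by-step execution trace:
1. `f()` enters try: `return 24` sets pending return value 24.
2. Before returning, `finally: return 66` runs and overrides the pending return.
3. f() returns 66 → output = 66.
Result: 66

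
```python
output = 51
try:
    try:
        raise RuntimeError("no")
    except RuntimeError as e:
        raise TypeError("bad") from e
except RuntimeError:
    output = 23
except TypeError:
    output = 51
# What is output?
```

Step-by-step execution trace:
1. Inner try raises RuntimeError; inner `except RuntimeError as e` catches it.
2. `raise TypeError(...) from e` raises TypeError (RuntimeError is attached as __cause__, but only TypeError is active).
3. Outer `except RuntimeError` does not match TypeError; skipped.
4. Outer `except TypeError` matches → output = 51.
Result: 51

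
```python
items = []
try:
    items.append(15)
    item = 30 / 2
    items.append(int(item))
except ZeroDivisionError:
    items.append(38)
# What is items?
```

Step-by-step execution trace:
1. try: `items.append(15)` → items = [15].
2. `item = 30 / 2` → item = 15.0. No exception raised.
3. `items.append(int(item))` → items = [15, 15].
4. `except ZeroDivisionError` is skipped (no exception was raised).
Result: [15, 15]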